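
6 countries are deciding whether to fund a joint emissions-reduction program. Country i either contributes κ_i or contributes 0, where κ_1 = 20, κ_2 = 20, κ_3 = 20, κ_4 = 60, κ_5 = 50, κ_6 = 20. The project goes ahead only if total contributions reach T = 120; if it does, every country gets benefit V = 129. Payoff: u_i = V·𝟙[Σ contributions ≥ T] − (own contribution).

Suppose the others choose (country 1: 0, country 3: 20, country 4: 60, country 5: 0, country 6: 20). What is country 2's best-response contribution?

20

Others' total = 100. Contributing 20 brings total to 120 ≥ 120: gain V − κ_2 = 109.
Best response: 20.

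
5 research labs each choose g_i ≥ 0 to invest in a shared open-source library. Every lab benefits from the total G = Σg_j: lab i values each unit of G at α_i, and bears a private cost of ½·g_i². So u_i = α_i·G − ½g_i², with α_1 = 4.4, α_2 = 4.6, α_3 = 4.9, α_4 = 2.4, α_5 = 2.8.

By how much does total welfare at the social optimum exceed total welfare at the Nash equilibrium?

586.28

Lab i's FOC: ∂u_i/∂g_i = α_i − g_i = 0, so g_i* = α_i.
NE contributions = (4.4, 4.6, 4.9, 2.4, 2.8); G = 19.1.
W^NE = (Σα)·G − ½Σα_i² = 19.1² − ½·78.13 = 325.745.
Planner sets g_i = Σα_j = 19.1 for every i, so G^SO = 5·19.1 = 95.5.
W^SO = (Σα)·G^SO − ½·5·(Σα)² = (5/2)·19.1² = 912.025.
Deadweight loss = W^SO − W^NE = 586.28.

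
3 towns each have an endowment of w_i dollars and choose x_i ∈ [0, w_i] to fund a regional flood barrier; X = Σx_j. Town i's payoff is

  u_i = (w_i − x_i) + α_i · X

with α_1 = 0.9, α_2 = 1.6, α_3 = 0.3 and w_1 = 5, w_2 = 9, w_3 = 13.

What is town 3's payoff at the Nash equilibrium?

∂u_i/∂x_i = α_i − 1, so town i contributes w_i if α_i > 1, else 0.
α_i > 1 for i ∈ {2}; NE contributions (0, 9, 0), X = 9.
u_3 = (13 − 0) + 0.3·9 = 15.7.

15.7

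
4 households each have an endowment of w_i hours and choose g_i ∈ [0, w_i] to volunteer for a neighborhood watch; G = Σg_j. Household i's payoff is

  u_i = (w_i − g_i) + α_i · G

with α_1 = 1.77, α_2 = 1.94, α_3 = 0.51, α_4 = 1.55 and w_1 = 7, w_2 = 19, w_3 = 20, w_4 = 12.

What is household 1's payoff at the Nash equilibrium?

∂u_i/∂g_i = α_i − 1, so household i contributes w_i if α_i > 1, else 0.
α_i > 1 for i ∈ {1, 2, 4}; NE contributions (7, 19, 0, 12), G = 38.
u_1 = (7 − 7) + 1.77·38 = 67.26.

67.26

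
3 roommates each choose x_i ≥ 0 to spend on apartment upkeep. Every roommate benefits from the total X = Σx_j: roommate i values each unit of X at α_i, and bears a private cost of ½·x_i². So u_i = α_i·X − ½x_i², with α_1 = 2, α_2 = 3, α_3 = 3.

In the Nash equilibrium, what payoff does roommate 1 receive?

Roommate i's FOC: ∂u_i/∂x_i = α_i − x_i = 0, so x_i* = α_i.
NE contributions = (2, 3, 3); X = 8.
u_1 = α_1·X − ½·(x_1)² = 2·8 − ½·2² = 14.

14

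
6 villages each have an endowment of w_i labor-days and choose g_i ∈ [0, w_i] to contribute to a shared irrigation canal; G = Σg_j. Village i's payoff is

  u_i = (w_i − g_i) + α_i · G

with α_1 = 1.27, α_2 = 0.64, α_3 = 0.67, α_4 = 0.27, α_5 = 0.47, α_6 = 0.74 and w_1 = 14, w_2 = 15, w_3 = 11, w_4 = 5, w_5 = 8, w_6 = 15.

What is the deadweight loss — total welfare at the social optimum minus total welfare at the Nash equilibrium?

165.24

∂u_i/∂g_i = α_i − 1, so village i contributes w_i if α_i > 1, else 0.
α_i > 1 for i ∈ {1}; NE contributions (14, 0, 0, 0, 0, 0), G = 14.
W^NE = Σw_i − G^NE + (Σα_i)·G^NE = 68 + 3.06·14 = 110.84.
Planner: ∂(Σu_j)/∂g_i = Σα_j − 1 = 3.06 > 0, so everyone contributes w_i; G^SO = 68, W^SO = 68 + 3.06·68 = 276.08.
Deadweight loss = 165.24.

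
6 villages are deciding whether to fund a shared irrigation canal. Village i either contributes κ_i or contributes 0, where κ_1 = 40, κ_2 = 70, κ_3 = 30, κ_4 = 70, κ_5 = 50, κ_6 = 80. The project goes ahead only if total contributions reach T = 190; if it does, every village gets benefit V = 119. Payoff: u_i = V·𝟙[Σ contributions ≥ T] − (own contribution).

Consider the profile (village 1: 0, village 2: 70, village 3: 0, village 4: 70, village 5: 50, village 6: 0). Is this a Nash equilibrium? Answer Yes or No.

Yes

Total = 190 ≥ 190: provided.
Village 1 (pledges 0, payoff 119): pledging 40 → total 230, payoff 79. No gain.
Village 2 (pledges 70, payoff 49): dropping to 0 → total 120, payoff 0. No gain.
Village 3 (pledges 0, payoff 119): pledging 30 → total 220, payoff 89. No gain.
Village 4 (pledges 70, payoff 49): dropping to 0 → total 120, payoff 0. No gain.
Village 5 (pledges 50, payoff 69): dropping to 0 → total 140, payoff 0. No gain.
Village 6 (pledges 0, payoff 119): pledging 80 → total 270, payoff 39. No gain.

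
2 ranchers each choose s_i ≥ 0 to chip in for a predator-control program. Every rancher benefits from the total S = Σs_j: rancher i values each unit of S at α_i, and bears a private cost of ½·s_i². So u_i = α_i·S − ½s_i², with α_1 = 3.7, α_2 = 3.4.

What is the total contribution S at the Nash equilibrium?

7.1

Rancher i's FOC: ∂u_i/∂s_i = α_i − s_i = 0, so s_i* = α_i.
NE contributions = (3.7, 3.4); S = 7.1.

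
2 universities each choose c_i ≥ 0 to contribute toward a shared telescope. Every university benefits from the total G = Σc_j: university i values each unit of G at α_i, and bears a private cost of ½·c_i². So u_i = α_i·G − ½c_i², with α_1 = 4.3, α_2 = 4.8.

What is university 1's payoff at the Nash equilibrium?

29.885

University i's FOC: ∂u_i/∂c_i = α_i − c_i = 0, so c_i* = α_i.
NE contributions = (4.3, 4.8); G = 9.1.
u_1 = α_1·G − ½·(c_1)² = 4.3·9.1 − ½·4.3² = 29.885.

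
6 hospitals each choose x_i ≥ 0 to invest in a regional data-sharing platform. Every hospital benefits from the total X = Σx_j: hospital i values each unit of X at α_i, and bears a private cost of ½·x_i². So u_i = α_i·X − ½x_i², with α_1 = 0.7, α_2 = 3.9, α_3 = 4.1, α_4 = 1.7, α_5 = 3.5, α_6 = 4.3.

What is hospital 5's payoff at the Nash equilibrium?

57.575

Hospital i's FOC: ∂u_i/∂x_i = α_i − x_i = 0, so x_i* = α_i.
NE contributions = (0.7, 3.9, 4.1, 1.7, 3.5, 4.3); X = 18.2.
u_5 = α_5·X − ½·(x_5)² = 3.5·18.2 − ½·3.5² = 57.575.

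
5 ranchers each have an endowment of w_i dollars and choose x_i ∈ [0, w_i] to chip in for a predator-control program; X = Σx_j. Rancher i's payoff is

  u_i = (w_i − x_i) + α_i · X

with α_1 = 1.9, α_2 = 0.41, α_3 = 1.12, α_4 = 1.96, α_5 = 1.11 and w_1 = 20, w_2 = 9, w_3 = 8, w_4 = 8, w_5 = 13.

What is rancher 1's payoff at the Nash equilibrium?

93.1

∂u_i/∂x_i = α_i − 1, so rancher i contributes w_i if α_i > 1, else 0.
α_i > 1 for i ∈ {1, 3, 4, 5}; NE contributions (20, 0, 8, 8, 13), X = 49.
u_1 = (20 − 20) + 1.9·49 = 93.1.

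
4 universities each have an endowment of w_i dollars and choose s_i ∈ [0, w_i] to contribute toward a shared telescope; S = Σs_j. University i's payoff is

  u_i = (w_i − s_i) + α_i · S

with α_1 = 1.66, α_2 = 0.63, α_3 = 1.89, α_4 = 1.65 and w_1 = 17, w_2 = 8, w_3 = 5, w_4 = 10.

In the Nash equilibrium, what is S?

32

∂u_i/∂s_i = α_i − 1, so university i contributes w_i if α_i > 1, else 0.
α_i > 1 for i ∈ {1, 3, 4}; NE contributions (17, 0, 5, 10), S = 32.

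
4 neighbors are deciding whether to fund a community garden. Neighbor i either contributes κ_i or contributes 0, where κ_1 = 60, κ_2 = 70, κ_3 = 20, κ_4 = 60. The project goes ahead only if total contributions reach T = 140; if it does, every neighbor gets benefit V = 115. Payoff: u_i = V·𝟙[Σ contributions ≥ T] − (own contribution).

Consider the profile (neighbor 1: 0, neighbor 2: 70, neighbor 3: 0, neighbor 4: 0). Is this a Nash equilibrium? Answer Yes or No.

No

Total = 70 < 140: not provided.
Neighbor 1 (pledges 0, payoff 0): pledging 60 → total 130, payoff -60. No gain.
Neighbor 2 (pledges 70, payoff -70): dropping to 0 → total 0, payoff 0. Profitable deviation.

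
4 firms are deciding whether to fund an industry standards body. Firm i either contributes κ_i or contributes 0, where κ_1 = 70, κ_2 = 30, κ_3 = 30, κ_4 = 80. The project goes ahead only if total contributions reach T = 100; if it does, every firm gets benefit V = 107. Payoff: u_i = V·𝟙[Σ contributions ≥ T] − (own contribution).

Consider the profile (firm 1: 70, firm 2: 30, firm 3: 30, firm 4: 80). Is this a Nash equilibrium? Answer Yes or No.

No

Total = 210 ≥ 100: provided.
Firm 1 (pledges 70, payoff 37): dropping to 0 → total 140, payoff 107. Profitable deviation.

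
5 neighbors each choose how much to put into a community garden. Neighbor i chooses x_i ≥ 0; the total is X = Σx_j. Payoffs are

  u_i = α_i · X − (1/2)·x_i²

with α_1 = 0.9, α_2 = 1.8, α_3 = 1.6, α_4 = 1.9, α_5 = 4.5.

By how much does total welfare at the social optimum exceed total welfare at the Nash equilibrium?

186.97

Neighbor i's FOC: ∂u_i/∂x_i = α_i − x_i = 0, so x_i* = α_i.
NE contributions = (0.9, 1.8, 1.6, 1.9, 4.5); X = 10.7.
W^NE = (Σα)·X − ½Σα_i² = 10.7² − ½·30.47 = 99.255.
Planner sets x_i = Σα_j = 10.7 for every i, so X^SO = 5·10.7 = 53.5.
W^SO = (Σα)·X^SO − ½·5·(Σα)² = (5/2)·10.7² = 286.225.
Deadweight loss = W^SO − W^NE = 186.97.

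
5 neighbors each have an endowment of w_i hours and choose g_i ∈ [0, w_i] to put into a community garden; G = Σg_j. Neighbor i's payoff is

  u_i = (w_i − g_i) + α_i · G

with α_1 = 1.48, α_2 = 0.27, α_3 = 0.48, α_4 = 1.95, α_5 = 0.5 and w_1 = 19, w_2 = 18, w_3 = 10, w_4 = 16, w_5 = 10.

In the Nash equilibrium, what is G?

35

∂u_i/∂g_i = α_i − 1, so neighbor i contributes w_i if α_i > 1, else 0.
α_i > 1 for i ∈ {1, 4}; NE contributions (19, 0, 0, 16, 0), G = 35.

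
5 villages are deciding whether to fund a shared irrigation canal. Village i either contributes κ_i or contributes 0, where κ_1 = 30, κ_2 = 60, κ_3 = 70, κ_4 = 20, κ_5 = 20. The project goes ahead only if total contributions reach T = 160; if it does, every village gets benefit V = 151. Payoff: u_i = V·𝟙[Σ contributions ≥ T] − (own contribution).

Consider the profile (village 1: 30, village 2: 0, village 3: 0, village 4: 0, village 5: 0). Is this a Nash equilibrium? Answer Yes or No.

Total = 30 < 160: not provided.
Village 1 (pledges 30, payoff -30): dropping to 0 → total 0, payoff 0. Profitable deviation.

No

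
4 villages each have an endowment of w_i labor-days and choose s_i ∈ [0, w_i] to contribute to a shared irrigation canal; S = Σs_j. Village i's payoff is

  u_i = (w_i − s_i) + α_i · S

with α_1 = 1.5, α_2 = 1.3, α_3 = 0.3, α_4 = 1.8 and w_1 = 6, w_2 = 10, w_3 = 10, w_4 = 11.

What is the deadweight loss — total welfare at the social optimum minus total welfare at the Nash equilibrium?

∂u_i/∂s_i = α_i − 1, so village i contributes w_i if α_i > 1, else 0.
α_i > 1 for i ∈ {1, 2, 4}; NE contributions (6, 10, 0, 11), S = 27.
W^NE = Σw_i − S^NE + (Σα_i)·S^NE = 37 + 3.9·27 = 142.3.
Planner: ∂(Σu_j)/∂s_i = Σα_j − 1 = 3.9 > 0, so everyone contributes w_i; S^SO = 37, W^SO = 37 + 3.9·37 = 181.3.
Deadweight loss = 39.

39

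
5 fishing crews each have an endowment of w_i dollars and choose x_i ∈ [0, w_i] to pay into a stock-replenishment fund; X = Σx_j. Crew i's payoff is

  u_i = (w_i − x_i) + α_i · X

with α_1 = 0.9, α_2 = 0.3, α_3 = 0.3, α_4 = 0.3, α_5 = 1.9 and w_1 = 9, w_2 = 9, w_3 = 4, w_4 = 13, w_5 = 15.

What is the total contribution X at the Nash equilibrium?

∂u_i/∂x_i = α_i − 1, so crew i contributes w_i if α_i > 1, else 0.
α_i > 1 for i ∈ {5}; NE contributions (0, 0, 0, 0, 15), X = 15.

15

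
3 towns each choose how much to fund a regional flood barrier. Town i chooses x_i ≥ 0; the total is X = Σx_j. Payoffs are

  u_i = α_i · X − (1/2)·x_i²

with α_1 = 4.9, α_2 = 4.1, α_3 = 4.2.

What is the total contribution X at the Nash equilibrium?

13.2

Town i's FOC: ∂u_i/∂x_i = α_i − x_i = 0, so x_i* = α_i.
NE contributions = (4.9, 4.1, 4.2); X = 13.2.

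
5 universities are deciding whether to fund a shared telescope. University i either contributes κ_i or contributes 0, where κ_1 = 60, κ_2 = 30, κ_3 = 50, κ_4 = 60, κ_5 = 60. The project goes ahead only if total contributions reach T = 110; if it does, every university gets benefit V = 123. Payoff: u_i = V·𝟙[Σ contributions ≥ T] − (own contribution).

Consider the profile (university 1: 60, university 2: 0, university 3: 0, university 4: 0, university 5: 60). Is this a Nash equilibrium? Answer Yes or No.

Yes

Total = 120 ≥ 110: provided.
University 1 (pledges 60, payoff 63): dropping to 0 → total 60, payoff 0. No gain.
University 2 (pledges 0, payoff 123): pledging 30 → total 150, payoff 93. No gain.
University 3 (pledges 0, payoff 123): pledging 50 → total 170, payoff 73. No gain.
University 4 (pledges 0, payoff 123): pledging 60 → total 180, payoff 63. No gain.
University 5 (pledges 60, payoff 63): dropping to 0 → total 60, payoff 0. No gain.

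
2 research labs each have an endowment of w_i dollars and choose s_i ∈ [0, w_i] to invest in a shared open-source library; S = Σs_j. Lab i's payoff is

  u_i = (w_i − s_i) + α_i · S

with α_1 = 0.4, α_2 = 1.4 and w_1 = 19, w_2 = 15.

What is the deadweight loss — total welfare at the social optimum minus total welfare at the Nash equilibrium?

∂u_i/∂s_i = α_i − 1, so lab i contributes w_i if α_i > 1, else 0.
α_i > 1 for i ∈ {2}; NE contributions (0, 15), S = 15.
W^NE = Σw_i − S^NE + (Σα_i)·S^NE = 34 + 0.8·15 = 46.
Planner: ∂(Σu_j)/∂s_i = Σα_j − 1 = 0.8 > 0, so everyone contributes w_i; S^SO = 34, W^SO = 34 + 0.8·34 = 61.2.
Deadweight loss = 15.2.

15.2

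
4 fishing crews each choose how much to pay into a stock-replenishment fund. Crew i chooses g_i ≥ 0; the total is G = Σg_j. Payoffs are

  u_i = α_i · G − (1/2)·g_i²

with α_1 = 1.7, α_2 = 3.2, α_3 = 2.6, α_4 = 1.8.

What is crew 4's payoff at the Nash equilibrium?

15.12

Crew i's FOC: ∂u_i/∂g_i = α_i − g_i = 0, so g_i* = α_i.
NE contributions = (1.7, 3.2, 2.6, 1.8); G = 9.3.
u_4 = α_4·G − ½·(g_4)² = 1.8·9.3 − ½·1.8² = 15.12.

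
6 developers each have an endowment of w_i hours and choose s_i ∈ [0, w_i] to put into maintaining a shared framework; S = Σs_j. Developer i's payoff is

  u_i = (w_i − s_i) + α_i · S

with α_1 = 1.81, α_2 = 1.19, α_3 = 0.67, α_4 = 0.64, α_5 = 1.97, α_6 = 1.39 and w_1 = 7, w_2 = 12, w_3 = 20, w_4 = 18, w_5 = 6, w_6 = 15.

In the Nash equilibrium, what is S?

40

∂u_i/∂s_i = α_i − 1, so developer i contributes w_i if α_i > 1, else 0.
α_i > 1 for i ∈ {1, 2, 5, 6}; NE contributions (7, 12, 0, 0, 6, 15), S = 40.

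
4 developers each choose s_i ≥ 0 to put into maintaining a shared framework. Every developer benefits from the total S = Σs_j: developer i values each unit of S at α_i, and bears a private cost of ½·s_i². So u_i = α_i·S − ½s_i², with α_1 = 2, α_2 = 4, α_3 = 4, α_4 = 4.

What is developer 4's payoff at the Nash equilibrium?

Developer i's FOC: ∂u_i/∂s_i = α_i − s_i = 0, so s_i* = α_i.
NE contributions = (2, 4, 4, 4); S = 14.
u_4 = α_4·S − ½·(s_4)² = 4·14 − ½·4² = 48.

48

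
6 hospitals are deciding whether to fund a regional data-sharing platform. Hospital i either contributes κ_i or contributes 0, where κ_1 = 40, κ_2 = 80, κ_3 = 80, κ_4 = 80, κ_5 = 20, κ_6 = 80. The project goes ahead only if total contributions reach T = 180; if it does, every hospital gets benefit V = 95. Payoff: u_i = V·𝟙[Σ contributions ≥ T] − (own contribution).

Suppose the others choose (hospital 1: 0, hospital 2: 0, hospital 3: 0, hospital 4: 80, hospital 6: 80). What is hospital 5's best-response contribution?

20

Others' total = 160. Contributing 20 brings total to 180 ≥ 180: gain V − κ_5 = 75.
Best response: 20.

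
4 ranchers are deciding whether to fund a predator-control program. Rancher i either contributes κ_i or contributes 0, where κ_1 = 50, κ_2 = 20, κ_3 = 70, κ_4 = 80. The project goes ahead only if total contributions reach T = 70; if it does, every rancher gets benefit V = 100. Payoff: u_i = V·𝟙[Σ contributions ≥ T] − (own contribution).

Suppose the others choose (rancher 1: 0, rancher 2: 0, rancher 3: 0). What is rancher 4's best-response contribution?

80

Others' total = 0. Contributing 80 brings total to 80 ≥ 70: gain V − κ_4 = 20.
Best response: 80.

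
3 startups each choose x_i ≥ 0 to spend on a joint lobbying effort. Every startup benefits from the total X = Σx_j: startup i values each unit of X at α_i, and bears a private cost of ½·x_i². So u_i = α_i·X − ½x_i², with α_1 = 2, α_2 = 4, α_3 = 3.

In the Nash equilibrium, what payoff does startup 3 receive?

22.5

Startup i's FOC: ∂u_i/∂x_i = α_i − x_i = 0, so x_i* = α_i.
NE contributions = (2, 4, 3); X = 9.
u_3 = α_3·X − ½·(x_3)² = 3·9 − ½·3² = 22.5.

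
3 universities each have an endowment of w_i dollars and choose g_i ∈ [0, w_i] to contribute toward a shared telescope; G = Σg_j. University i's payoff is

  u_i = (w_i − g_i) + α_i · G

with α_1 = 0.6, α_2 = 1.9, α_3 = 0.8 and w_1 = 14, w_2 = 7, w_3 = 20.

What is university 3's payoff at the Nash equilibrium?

25.6

∂u_i/∂g_i = α_i − 1, so university i contributes w_i if α_i > 1, else 0.
α_i > 1 for i ∈ {2}; NE contributions (0, 7, 0), G = 7.
u_3 = (20 − 0) + 0.8·7 = 25.6.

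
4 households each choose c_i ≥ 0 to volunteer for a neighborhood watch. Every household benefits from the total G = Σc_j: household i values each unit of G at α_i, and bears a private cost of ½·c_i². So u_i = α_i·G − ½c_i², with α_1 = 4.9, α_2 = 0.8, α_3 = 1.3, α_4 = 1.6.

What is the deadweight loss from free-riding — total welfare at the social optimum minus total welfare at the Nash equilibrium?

88.41

Household i's FOC: ∂u_i/∂c_i = α_i − c_i = 0, so c_i* = α_i.
NE contributions = (4.9, 0.8, 1.3, 1.6); G = 8.6.
W^NE = (Σα)·G − ½Σα_i² = 8.6² − ½·28.9 = 59.51.
Planner sets c_i = Σα_j = 8.6 for every i, so G^SO = 4·8.6 = 34.4.
W^SO = (Σα)·G^SO − ½·4·(Σα)² = (4/2)·8.6² = 147.92.
Deadweight loss = W^SO − W^NE = 88.41.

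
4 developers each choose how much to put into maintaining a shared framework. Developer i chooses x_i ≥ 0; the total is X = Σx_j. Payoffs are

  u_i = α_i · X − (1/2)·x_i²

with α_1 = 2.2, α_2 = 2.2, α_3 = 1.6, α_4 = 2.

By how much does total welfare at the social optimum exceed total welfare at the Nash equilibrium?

Developer i's FOC: ∂u_i/∂x_i = α_i − x_i = 0, so x_i* = α_i.
NE contributions = (2.2, 2.2, 1.6, 2); X = 8.
W^NE = (Σα)·X − ½Σα_i² = 8² − ½·16.24 = 55.88.
Planner sets x_i = Σα_j = 8 for every i, so X^SO = 4·8 = 32.
W^SO = (Σα)·X^SO − ½·4·(Σα)² = (4/2)·8² = 128.
Deadweight loss = W^SO − W^NE = 72.12.

72.12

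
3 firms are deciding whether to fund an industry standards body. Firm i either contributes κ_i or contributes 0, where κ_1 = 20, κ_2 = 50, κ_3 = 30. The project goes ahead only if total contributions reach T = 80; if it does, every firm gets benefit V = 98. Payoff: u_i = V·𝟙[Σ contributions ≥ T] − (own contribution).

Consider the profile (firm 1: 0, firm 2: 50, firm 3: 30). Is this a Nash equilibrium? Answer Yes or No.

Total = 80 ≥ 80: provided.
Firm 1 (pledges 0, payoff 98): pledging 20 → total 100, payoff 78. No gain.
Firm 2 (pledges 50, payoff 48): dropping to 0 → total 30, payoff 0. No gain.
Firm 3 (pledges 30, payoff 68): dropping to 0 → total 50, payoff 0. No gain.

Yes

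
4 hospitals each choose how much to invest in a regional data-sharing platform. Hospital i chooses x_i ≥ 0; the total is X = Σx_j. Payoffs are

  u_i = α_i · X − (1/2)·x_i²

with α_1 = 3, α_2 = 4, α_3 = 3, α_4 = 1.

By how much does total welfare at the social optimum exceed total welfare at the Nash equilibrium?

138.5

Hospital i's FOC: ∂u_i/∂x_i = α_i − x_i = 0, so x_i* = α_i.
NE contributions = (3, 4, 3, 1); X = 11.
W^NE = (Σα)·X − ½Σα_i² = 11² − ½·35 = 103.5.
Planner sets x_i = Σα_j = 11 for every i, so X^SO = 4·11 = 44.
W^SO = (Σα)·X^SO − ½·4·(Σα)² = (4/2)·11² = 242.
Deadweight loss = W^SO − W^NE = 138.5.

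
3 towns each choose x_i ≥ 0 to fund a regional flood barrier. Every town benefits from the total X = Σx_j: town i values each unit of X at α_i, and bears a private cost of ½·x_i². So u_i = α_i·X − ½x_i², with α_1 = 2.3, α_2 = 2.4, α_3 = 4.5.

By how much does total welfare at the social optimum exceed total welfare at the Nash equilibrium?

Town i's FOC: ∂u_i/∂x_i = α_i − x_i = 0, so x_i* = α_i.
NE contributions = (2.3, 2.4, 4.5); X = 9.2.
W^NE = (Σα)·X − ½Σα_i² = 9.2² − ½·31.3 = 68.99.
Planner sets x_i = Σα_j = 9.2 for every i, so X^SO = 3·9.2 = 27.6.
W^SO = (Σα)·X^SO − ½·3·(Σα)² = (3/2)·9.2² = 126.96.
Deadweight loss = W^SO − W^NE = 57.97.

57.97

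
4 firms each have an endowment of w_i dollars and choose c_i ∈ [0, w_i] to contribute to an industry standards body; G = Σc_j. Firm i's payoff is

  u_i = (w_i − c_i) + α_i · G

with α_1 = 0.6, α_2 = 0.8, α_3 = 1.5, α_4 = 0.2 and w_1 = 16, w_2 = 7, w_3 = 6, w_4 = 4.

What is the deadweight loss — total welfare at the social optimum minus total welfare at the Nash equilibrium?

∂u_i/∂c_i = α_i − 1, so firm i contributes w_i if α_i > 1, else 0.
α_i > 1 for i ∈ {3}; NE contributions (0, 0, 6, 0), G = 6.
W^NE = Σw_i − G^NE + (Σα_i)·G^NE = 33 + 2.1·6 = 45.6.
Planner: ∂(Σu_j)/∂c_i = Σα_j − 1 = 2.1 > 0, so everyone contributes w_i; G^SO = 33, W^SO = 33 + 2.1·33 = 102.3.
Deadweight loss = 56.7.

56.7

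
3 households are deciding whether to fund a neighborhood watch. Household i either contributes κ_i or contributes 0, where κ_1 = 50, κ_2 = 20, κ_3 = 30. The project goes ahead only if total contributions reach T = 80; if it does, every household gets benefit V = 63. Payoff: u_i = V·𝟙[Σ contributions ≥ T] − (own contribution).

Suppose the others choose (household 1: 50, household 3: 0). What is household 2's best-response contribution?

0

Others' total = 50. Even contributing 20 gives 70 < 80: no benefit either way.
Best response: 0.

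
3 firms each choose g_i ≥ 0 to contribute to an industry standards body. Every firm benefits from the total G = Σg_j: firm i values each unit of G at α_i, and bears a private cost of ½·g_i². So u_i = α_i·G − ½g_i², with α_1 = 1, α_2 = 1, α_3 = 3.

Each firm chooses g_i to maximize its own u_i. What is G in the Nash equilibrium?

Firm i's FOC: ∂u_i/∂g_i = α_i − g_i = 0, so g_i* = α_i.
NE contributions = (1, 1, 3); G = 5.

5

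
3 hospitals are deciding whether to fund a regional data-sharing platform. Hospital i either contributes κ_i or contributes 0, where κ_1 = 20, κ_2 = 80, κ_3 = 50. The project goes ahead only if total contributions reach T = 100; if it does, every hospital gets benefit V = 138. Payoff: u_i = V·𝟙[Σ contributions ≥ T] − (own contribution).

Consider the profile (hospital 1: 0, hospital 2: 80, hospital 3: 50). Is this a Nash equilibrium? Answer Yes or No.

Yes

Total = 130 ≥ 100: provided.
Hospital 1 (pledges 0, payoff 138): pledging 20 → total 150, payoff 118. No gain.
Hospital 2 (pledges 80, payoff 58): dropping to 0 → total 50, payoff 0. No gain.
Hospital 3 (pledges 50, payoff 88): dropping to 0 → total 80, payoff 0. No gain.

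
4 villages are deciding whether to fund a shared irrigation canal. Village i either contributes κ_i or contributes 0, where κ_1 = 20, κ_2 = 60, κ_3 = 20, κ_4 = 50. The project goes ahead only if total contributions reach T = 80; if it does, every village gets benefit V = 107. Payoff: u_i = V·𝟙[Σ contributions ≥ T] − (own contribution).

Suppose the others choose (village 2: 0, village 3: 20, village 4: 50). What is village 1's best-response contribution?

20

Others' total = 70. Contributing 20 brings total to 90 ≥ 80: gain V − κ_1 = 87.
Best response: 20.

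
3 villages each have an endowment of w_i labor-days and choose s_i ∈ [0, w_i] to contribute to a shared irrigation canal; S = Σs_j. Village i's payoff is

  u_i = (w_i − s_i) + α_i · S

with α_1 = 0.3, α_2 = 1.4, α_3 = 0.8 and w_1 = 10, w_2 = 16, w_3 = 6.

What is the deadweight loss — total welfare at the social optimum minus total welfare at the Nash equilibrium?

∂u_i/∂s_i = α_i − 1, so village i contributes w_i if α_i > 1, else 0.
α_i > 1 for i ∈ {2}; NE contributions (0, 16, 0), S = 16.
W^NE = Σw_i − S^NE + (Σα_i)·S^NE = 32 + 1.5·16 = 56.
Planner: ∂(Σu_j)/∂s_i = Σα_j − 1 = 1.5 > 0, so everyone contributes w_i; S^SO = 32, W^SO = 32 + 1.5·32 = 80.
Deadweight loss = 24.

24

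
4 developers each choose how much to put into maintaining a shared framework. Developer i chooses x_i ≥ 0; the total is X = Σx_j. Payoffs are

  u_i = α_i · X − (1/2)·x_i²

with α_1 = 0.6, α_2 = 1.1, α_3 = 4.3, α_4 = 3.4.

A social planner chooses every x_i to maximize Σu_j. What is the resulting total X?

Planner FOC: ∂(Σu_j)/∂x_i = (Σα_j) − x_i = 0, so x_i^SO = Σα_j = 9.4 for every i; X^SO = 37.6.

37.6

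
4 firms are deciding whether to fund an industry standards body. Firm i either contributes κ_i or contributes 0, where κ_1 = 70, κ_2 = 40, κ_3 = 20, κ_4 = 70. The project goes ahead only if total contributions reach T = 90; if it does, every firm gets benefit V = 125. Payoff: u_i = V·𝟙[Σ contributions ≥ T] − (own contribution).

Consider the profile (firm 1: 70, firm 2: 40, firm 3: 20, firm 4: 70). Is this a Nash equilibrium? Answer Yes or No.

No

Total = 200 ≥ 90: provided.
Firm 1 (pledges 70, payoff 55): dropping to 0 → total 130, payoff 125. Profitable deviation.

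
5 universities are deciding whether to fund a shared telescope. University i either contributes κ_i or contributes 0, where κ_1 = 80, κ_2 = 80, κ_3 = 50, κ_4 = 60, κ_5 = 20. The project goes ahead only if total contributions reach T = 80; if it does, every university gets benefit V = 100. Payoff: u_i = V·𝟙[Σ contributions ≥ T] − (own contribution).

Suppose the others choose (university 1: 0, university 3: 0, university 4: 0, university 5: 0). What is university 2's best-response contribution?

Others' total = 0. Contributing 80 brings total to 80 ≥ 80: gain V − κ_2 = 20.
Best response: 80.

80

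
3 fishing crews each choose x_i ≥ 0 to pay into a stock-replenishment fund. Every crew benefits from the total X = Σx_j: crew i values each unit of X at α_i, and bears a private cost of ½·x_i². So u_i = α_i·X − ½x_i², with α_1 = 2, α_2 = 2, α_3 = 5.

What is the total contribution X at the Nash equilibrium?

9

Crew i's FOC: ∂u_i/∂x_i = α_i − x_i = 0, so x_i* = α_i.
NE contributions = (2, 2, 5); X = 9.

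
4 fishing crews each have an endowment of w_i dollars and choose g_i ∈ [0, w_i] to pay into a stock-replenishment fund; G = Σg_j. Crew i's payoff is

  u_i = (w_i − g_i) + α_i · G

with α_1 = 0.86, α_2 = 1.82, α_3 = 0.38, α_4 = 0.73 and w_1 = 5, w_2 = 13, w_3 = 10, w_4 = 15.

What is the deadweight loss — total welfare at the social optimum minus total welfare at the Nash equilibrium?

∂u_i/∂g_i = α_i − 1, so crew i contributes w_i if α_i > 1, else 0.
α_i > 1 for i ∈ {2}; NE contributions (0, 13, 0, 0), G = 13.
W^NE = Σw_i − G^NE + (Σα_i)·G^NE = 43 + 2.79·13 = 79.27.
Planner: ∂(Σu_j)/∂g_i = Σα_j − 1 = 2.79 > 0, so everyone contributes w_i; G^SO = 43, W^SO = 43 + 2.79·43 = 162.97.
Deadweight loss = 83.7.

83.7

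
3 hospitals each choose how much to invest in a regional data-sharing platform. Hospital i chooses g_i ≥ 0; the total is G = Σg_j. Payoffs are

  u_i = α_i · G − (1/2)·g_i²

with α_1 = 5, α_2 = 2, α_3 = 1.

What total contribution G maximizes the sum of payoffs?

24

Planner FOC: ∂(Σu_j)/∂g_i = (Σα_j) − g_i = 0, so g_i^SO = Σα_j = 8 for every i; G^SO = 24.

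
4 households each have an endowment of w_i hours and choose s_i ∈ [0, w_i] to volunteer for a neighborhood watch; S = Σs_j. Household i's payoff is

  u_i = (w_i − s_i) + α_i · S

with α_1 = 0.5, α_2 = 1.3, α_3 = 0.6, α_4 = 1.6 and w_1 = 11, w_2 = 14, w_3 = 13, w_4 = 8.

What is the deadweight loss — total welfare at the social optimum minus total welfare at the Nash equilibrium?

72

∂u_i/∂s_i = α_i − 1, so household i contributes w_i if α_i > 1, else 0.
α_i > 1 for i ∈ {2, 4}; NE contributions (0, 14, 0, 8), S = 22.
W^NE = Σw_i − S^NE + (Σα_i)·S^NE = 46 + 3·22 = 112.
Planner: ∂(Σu_j)/∂s_i = Σα_j − 1 = 3 > 0, so everyone contributes w_i; S^SO = 46, W^SO = 46 + 3·46 = 184.
Deadweight loss = 72.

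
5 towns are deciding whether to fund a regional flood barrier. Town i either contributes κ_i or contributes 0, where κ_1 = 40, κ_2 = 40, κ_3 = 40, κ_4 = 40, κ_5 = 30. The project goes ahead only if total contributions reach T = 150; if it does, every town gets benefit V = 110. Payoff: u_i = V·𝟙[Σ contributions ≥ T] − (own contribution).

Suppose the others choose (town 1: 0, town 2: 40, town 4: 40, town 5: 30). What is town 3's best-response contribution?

40

Others' total = 110. Contributing 40 brings total to 150 ≥ 150: gain V − κ_3 = 70.
Best response: 40.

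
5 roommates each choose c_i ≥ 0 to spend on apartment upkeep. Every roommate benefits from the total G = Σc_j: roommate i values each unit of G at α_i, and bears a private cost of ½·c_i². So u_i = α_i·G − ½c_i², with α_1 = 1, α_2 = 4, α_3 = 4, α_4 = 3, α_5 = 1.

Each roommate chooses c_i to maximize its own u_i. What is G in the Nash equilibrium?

Roommate i's FOC: ∂u_i/∂c_i = α_i − c_i = 0, so c_i* = α_i.
NE contributions = (1, 4, 4, 3, 1); G = 13.

13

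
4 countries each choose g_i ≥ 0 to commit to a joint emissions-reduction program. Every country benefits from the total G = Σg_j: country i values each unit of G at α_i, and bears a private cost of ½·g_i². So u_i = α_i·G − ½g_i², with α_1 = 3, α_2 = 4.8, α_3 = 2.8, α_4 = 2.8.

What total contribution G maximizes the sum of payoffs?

53.6

Planner FOC: ∂(Σu_j)/∂g_i = (Σα_j) − g_i = 0, so g_i^SO = Σα_j = 13.4 for every i; G^SO = 53.6.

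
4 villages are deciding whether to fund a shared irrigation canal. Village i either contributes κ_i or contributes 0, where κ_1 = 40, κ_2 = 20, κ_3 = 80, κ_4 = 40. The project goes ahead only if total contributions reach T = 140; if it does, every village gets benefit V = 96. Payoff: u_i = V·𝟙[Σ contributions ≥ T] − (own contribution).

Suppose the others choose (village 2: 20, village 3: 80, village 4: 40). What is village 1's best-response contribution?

Others' total = 140 ≥ 140; contributing adds cost 40 for no extra benefit.
Best response: 0.

0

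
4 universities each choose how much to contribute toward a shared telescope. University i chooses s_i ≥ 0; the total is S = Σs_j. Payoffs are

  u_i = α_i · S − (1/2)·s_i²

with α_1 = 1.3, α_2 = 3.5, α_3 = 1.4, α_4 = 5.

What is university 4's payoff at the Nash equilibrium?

University i's FOC: ∂u_i/∂s_i = α_i − s_i = 0, so s_i* = α_i.
NE contributions = (1.3, 3.5, 1.4, 5); S = 11.2.
u_4 = α_4·S − ½·(s_4)² = 5·11.2 − ½·5² = 43.5.

43.5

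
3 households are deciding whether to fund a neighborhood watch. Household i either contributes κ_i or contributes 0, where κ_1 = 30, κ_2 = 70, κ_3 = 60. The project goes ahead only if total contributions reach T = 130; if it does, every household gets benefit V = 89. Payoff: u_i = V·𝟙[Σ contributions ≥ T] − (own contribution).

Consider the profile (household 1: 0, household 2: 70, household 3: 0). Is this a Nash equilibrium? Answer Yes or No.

Total = 70 < 130: not provided.
Household 1 (pledges 0, payoff 0): pledging 30 → total 100, payoff -30. No gain.
Household 2 (pledges 70, payoff -70): dropping to 0 → total 0, payoff 0. Profitable deviation.

No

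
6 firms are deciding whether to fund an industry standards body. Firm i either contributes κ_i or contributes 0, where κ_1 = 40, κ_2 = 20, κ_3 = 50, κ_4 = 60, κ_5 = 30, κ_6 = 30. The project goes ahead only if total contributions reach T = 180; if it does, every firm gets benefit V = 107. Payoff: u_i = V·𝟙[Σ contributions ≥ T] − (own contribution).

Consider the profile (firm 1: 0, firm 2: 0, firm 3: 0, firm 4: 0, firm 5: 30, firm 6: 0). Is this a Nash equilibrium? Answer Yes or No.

Total = 30 < 180: not provided.
Firm 1 (pledges 0, payoff 0): pledging 40 → total 70, payoff -40. No gain.
Firm 2 (pledges 0, payoff 0): pledging 20 → total 50, payoff -20. No gain.
Firm 3 (pledges 0, payoff 0): pledging 50 → total 80, payoff -50. No gain.
Firm 4 (pledges 0, payoff 0): pledging 60 → total 90, payoff -60. No gain.
Firm 5 (pledges 30, payoff -30): dropping to 0 → total 0, payoff 0. Profitable deviation.

No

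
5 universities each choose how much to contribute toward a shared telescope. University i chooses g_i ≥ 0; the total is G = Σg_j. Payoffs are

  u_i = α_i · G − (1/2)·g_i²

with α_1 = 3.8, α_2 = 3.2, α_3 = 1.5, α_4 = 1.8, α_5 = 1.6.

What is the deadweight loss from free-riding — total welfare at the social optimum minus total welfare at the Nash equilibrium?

University i's FOC: ∂u_i/∂g_i = α_i − g_i = 0, so g_i* = α_i.
NE contributions = (3.8, 3.2, 1.5, 1.8, 1.6); G = 11.9.
W^NE = (Σα)·G − ½Σα_i² = 11.9² − ½·32.73 = 125.245.
Planner sets g_i = Σα_j = 11.9 for every i, so G^SO = 5·11.9 = 59.5.
W^SO = (Σα)·G^SO − ½·5·(Σα)² = (5/2)·11.9² = 354.025.
Deadweight loss = W^SO − W^NE = 228.78.

228.78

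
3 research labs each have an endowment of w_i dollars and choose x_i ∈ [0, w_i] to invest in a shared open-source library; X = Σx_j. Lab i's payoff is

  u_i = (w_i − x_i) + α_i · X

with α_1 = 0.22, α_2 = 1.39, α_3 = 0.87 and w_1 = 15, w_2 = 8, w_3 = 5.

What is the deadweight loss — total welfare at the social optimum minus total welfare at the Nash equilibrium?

∂u_i/∂x_i = α_i − 1, so lab i contributes w_i if α_i > 1, else 0.
α_i > 1 for i ∈ {2}; NE contributions (0, 8, 0), X = 8.
W^NE = Σw_i − X^NE + (Σα_i)·X^NE = 28 + 1.48·8 = 39.84.
Planner: ∂(Σu_j)/∂x_i = Σα_j − 1 = 1.48 > 0, so everyone contributes w_i; X^SO = 28, W^SO = 28 + 1.48·28 = 69.44.
Deadweight loss = 29.6.

29.6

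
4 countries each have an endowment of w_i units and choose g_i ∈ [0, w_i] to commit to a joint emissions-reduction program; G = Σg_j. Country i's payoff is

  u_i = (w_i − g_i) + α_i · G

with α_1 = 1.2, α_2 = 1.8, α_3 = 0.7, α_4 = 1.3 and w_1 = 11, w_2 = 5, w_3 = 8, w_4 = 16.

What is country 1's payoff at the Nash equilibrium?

38.4

∂u_i/∂g_i = α_i − 1, so country i contributes w_i if α_i > 1, else 0.
α_i > 1 for i ∈ {1, 2, 4}; NE contributions (11, 5, 0, 16), G = 32.
u_1 = (11 − 11) + 1.2·32 = 38.4.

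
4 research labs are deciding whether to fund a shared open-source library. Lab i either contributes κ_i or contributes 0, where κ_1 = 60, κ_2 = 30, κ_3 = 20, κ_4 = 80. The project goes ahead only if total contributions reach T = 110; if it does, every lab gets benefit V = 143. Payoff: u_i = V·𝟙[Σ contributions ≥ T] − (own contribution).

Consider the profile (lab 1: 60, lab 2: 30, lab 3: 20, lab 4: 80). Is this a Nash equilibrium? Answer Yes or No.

No

Total = 190 ≥ 110: provided.
Lab 1 (pledges 60, payoff 83): dropping to 0 → total 130, payoff 143. Profitable deviation.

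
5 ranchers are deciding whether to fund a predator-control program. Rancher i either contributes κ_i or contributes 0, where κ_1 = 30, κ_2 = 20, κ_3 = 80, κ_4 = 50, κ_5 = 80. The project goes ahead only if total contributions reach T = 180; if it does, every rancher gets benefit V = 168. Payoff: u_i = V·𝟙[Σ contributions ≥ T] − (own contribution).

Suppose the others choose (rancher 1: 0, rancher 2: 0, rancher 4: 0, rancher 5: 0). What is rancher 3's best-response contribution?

0

Others' total = 0. Even contributing 80 gives 80 < 180: no benefit either way.
Best response: 0.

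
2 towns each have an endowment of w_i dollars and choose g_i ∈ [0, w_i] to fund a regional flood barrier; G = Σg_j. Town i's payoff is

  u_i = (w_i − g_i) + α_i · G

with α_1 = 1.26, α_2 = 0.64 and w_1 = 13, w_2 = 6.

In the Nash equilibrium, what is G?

13

∂u_i/∂g_i = α_i − 1, so town i contributes w_i if α_i > 1, else 0.
α_i > 1 for i ∈ {1}; NE contributions (13, 0), G = 13.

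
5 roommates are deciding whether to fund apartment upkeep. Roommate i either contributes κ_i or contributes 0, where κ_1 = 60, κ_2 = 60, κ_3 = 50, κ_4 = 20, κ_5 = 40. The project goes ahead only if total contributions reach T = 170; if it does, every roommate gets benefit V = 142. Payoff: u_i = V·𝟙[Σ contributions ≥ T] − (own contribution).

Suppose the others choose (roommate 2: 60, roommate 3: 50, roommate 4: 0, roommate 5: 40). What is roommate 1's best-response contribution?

Others' total = 150. Contributing 60 brings total to 210 ≥ 170: gain V − κ_1 = 82.
Best response: 60.

60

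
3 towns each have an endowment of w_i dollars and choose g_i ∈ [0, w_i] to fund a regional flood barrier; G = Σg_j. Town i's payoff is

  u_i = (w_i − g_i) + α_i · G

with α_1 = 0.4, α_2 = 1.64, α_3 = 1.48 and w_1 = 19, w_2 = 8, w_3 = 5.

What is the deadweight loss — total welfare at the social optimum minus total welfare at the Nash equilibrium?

47.88

∂u_i/∂g_i = α_i − 1, so town i contributes w_i if α_i > 1, else 0.
α_i > 1 for i ∈ {2, 3}; NE contributions (0, 8, 5), G = 13.
W^NE = Σw_i − G^NE + (Σα_i)·G^NE = 32 + 2.52·13 = 64.76.
Planner: ∂(Σu_j)/∂g_i = Σα_j − 1 = 2.52 > 0, so everyone contributes w_i; G^SO = 32, W^SO = 32 + 2.52·32 = 112.64.
Deadweight loss = 47.88.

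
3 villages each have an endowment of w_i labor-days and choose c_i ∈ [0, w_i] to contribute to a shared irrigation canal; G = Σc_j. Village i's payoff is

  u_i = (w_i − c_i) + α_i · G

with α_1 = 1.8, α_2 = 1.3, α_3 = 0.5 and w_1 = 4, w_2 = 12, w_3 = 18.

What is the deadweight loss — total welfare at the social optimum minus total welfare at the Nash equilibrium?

46.8

∂u_i/∂c_i = α_i − 1, so village i contributes w_i if α_i > 1, else 0.
α_i > 1 for i ∈ {1, 2}; NE contributions (4, 12, 0), G = 16.
W^NE = Σw_i − G^NE + (Σα_i)·G^NE = 34 + 2.6·16 = 75.6.
Planner: ∂(Σu_j)/∂c_i = Σα_j − 1 = 2.6 > 0, so everyone contributes w_i; G^SO = 34, W^SO = 34 + 2.6·34 = 122.4.
Deadweight loss = 46.8.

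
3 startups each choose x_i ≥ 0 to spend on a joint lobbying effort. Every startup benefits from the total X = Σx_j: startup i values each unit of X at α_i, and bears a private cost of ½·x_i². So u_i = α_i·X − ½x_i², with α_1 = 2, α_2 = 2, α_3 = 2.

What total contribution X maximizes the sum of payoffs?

Planner FOC: ∂(Σu_j)/∂x_i = (Σα_j) − x_i = 0, so x_i^SO = Σα_j = 6 for every i; X^SO = 18.

18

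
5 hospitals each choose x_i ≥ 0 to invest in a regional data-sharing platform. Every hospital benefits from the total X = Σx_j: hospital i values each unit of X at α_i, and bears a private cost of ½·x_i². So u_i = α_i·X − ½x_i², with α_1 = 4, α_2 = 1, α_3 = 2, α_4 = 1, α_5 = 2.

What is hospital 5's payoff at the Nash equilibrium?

Hospital i's FOC: ∂u_i/∂x_i = α_i − x_i = 0, so x_i* = α_i.
NE contributions = (4, 1, 2, 1, 2); X = 10.
u_5 = α_5·X − ½·(x_5)² = 2·10 − ½·2² = 18.

18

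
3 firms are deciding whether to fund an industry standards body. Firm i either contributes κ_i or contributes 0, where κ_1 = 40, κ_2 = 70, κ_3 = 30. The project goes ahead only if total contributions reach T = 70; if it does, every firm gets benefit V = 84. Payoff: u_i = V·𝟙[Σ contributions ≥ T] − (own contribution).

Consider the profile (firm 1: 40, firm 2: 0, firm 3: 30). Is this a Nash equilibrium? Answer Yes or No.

Yes

Total = 70 ≥ 70: provided.
Firm 1 (pledges 40, payoff 44): dropping to 0 → total 30, payoff 0. No gain.
Firm 2 (pledges 0, payoff 84): pledging 70 → total 140, payoff 14. No gain.
Firm 3 (pledges 30, payoff 54): dropping to 0 → total 40, payoff 0. No gain.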